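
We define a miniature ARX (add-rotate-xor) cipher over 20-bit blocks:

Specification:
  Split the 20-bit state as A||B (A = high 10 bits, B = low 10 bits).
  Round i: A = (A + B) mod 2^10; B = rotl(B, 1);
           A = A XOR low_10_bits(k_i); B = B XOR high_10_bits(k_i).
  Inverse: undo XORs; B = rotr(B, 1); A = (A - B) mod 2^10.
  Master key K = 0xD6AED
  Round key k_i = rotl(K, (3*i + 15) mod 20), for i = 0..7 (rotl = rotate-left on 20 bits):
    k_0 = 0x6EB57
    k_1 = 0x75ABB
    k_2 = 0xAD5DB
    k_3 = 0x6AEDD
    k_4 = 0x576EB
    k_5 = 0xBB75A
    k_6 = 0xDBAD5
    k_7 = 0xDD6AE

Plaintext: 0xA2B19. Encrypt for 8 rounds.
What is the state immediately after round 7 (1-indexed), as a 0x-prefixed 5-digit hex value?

0x08577

s_0 = plaintext = 0xA2B19
s_1 = Round(s_0, k_0) = 0xBD389
s_2 = Round(s_1, k_1) = 0x31AC5
s_3 = Round(s_2, k_2) = 0x9433E
s_4 = Round(s_3, k_3) = 0xD4FD6
s_5 = Round(s_4, k_4) = 0x70AF0
s_6 = Round(s_5, k_5) = 0xFA30C
s_7 = Round(s_6, k_6) = 0x08577
s_8 = Round(s_7, k_7) = 0xCD99B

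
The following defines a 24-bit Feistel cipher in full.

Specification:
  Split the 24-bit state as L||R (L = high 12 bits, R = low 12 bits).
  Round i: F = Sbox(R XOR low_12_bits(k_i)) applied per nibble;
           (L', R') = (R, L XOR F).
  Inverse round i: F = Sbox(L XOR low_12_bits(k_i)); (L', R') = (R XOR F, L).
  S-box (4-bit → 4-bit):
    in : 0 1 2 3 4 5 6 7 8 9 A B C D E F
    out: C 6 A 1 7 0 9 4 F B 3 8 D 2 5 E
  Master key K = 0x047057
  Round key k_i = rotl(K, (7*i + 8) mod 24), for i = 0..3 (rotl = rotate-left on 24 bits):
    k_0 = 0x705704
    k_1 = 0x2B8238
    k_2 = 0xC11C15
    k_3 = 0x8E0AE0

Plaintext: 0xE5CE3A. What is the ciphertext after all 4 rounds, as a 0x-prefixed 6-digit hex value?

s_0 = plaintext = 0xE5CE3A
s_1 = Round(s_0, k_0) = 0xE3A549
s_2 = Round(s_1, k_1) = 0x549A7C
s_3 = Round(s_2, k_2) = 0xA7CCD2
s_4 = Round(s_3, k_3) = 0xCD2366

0xCD2366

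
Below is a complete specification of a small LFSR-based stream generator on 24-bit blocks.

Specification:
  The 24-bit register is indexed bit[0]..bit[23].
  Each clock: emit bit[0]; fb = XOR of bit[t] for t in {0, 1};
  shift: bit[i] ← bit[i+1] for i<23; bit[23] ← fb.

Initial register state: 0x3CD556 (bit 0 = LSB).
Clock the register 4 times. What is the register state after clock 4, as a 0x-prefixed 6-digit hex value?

0xD3CD55

reg_0 = 0x3CD556
clock 1: out=0, reg = 0x9E6AAB
clock 2: out=1, reg = 0x4F3555
clock 3: out=1, reg = 0xA79AAA
clock 4: out=0, reg = 0xD3CD55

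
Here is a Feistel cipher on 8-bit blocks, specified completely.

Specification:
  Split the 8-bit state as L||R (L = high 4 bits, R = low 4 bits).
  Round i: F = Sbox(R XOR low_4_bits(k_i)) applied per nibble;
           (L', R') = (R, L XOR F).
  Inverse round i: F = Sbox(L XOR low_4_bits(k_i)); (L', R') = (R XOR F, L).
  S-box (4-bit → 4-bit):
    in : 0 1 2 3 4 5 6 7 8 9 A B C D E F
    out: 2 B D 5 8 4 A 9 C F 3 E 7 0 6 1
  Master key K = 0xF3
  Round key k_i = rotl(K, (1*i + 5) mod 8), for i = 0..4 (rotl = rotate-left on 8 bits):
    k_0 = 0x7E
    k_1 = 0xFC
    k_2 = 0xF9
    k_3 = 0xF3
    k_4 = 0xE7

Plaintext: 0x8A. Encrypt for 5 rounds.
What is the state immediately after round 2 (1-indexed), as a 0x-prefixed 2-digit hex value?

s_0 = plaintext = 0x8A
s_1 = Round(s_0, k_0) = 0xA0
s_2 = Round(s_1, k_1) = 0x0D
s_3 = Round(s_2, k_2) = 0xD8
s_4 = Round(s_3, k_3) = 0x83
s_5 = Round(s_4, k_4) = 0x30

0x0D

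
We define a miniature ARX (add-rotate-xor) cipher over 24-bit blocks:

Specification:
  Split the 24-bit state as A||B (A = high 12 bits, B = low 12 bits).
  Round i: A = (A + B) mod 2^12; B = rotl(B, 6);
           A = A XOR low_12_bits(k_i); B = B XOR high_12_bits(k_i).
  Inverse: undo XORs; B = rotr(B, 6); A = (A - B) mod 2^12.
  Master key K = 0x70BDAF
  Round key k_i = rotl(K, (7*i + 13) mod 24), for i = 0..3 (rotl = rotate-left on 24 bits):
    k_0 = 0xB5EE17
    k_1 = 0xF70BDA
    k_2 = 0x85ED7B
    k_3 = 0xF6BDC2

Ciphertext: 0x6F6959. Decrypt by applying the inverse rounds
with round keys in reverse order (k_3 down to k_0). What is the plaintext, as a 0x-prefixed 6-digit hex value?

0x53694E

s_0 = ciphertext = 0x6F6959
s_1 = InvRound(s_0, k_3) = 0xE9CC98
s_2 = InvRound(s_1, k_2) = 0x254193
s_3 = InvRound(s_2, k_1) = 0x0938FB
s_4 = InvRound(s_3, k_0) = 0x53694E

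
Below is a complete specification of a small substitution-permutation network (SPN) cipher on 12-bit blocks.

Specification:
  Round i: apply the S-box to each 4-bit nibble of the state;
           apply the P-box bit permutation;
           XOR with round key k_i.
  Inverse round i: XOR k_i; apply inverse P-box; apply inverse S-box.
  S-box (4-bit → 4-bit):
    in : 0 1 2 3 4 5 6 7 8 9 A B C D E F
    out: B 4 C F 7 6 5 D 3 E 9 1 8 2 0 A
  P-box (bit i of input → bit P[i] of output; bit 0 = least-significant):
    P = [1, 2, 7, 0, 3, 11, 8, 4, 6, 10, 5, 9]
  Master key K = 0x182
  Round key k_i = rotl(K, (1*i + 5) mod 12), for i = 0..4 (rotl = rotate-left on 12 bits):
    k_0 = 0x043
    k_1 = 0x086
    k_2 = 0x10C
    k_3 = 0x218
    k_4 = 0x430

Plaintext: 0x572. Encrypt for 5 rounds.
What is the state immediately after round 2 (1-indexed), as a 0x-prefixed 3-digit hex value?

0xCB5

s_0 = plaintext = 0x572
s_1 = Round(s_0, k_0) = 0x5FA
s_2 = Round(s_1, k_1) = 0xCB5
s_3 = Round(s_2, k_2) = 0x380
s_4 = Round(s_3, k_3) = 0xC77
s_5 = Round(s_4, k_4) = 0x7AB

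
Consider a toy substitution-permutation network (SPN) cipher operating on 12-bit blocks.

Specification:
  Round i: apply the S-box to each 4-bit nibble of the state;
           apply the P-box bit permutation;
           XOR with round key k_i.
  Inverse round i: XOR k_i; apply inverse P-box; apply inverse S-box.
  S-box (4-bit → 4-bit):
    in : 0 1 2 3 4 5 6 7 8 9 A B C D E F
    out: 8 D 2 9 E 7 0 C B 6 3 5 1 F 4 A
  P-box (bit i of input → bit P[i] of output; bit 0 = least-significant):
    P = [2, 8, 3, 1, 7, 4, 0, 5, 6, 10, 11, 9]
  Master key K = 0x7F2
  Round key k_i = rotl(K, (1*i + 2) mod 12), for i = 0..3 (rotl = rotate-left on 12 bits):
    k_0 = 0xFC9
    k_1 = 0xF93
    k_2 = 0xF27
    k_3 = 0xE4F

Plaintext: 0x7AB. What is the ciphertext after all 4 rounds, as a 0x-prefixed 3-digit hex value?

0x6A6

s_0 = plaintext = 0x7AB
s_1 = Round(s_0, k_0) = 0x555
s_2 = Round(s_1, k_1) = 0x24E
s_3 = Round(s_2, k_2) = 0xB1E
s_4 = Round(s_3, k_3) = 0x6A6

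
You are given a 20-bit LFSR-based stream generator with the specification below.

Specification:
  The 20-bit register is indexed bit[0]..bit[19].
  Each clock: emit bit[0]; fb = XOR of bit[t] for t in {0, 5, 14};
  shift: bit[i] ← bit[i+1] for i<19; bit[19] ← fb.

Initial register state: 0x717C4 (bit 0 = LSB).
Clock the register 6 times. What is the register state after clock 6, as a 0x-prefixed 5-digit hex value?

reg_0 = 0x717C4
clock 1: out=0, reg = 0x38BE2
clock 2: out=0, reg = 0x9C5F1
clock 3: out=1, reg = 0xCE2F8
clock 4: out=0, reg = 0x6717C
clock 5: out=0, reg = 0x338BE
clock 6: out=0, reg = 0x99C5F

0x99C5F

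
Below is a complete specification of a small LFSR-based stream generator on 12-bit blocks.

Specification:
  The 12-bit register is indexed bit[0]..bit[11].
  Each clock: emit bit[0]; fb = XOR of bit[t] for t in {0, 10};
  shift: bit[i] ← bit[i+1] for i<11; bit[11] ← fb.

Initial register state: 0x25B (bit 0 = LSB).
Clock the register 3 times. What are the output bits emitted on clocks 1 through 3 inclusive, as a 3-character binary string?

reg_0 = 0x25B
clock 1: out=1, reg = 0x92D
clock 2: out=1, reg = 0xC96
clock 3: out=0, reg = 0xE4B

110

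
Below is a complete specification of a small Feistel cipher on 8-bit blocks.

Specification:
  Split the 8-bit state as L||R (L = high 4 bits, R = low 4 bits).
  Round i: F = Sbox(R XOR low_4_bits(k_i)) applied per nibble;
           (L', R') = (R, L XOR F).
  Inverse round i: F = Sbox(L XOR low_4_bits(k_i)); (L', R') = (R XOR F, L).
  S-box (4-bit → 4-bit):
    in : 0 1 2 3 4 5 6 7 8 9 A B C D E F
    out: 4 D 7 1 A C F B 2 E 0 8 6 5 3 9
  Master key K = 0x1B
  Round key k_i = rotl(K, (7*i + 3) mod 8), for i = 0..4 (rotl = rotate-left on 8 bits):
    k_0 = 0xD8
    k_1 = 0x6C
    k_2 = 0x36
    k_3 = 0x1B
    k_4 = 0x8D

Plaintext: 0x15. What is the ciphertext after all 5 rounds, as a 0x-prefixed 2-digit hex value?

0x0C

s_0 = plaintext = 0x15
s_1 = Round(s_0, k_0) = 0x54
s_2 = Round(s_1, k_1) = 0x47
s_3 = Round(s_2, k_2) = 0x79
s_4 = Round(s_3, k_3) = 0x90
s_5 = Round(s_4, k_4) = 0x0C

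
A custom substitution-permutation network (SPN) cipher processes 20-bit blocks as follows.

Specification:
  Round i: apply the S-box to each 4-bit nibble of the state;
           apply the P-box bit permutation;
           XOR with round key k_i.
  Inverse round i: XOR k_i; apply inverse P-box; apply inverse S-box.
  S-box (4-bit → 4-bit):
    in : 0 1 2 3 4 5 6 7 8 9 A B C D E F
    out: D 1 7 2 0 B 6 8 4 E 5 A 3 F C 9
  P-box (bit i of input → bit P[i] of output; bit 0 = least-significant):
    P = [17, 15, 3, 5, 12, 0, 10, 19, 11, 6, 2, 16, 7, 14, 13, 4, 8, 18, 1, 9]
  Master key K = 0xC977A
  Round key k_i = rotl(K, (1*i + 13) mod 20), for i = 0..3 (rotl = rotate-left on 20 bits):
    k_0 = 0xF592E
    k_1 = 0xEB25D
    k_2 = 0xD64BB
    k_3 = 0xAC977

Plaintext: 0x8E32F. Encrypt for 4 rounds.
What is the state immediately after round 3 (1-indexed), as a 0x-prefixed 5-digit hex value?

s_0 = plaintext = 0x8E32F
s_1 = Round(s_0, k_0) = 0xD6D5D
s_2 = Round(s_1, k_1) = 0x14932
s_3 = Round(s_2, k_2) = 0xEE5F6
s_4 = Round(s_3, k_3) = 0x3732D

0xEE5F6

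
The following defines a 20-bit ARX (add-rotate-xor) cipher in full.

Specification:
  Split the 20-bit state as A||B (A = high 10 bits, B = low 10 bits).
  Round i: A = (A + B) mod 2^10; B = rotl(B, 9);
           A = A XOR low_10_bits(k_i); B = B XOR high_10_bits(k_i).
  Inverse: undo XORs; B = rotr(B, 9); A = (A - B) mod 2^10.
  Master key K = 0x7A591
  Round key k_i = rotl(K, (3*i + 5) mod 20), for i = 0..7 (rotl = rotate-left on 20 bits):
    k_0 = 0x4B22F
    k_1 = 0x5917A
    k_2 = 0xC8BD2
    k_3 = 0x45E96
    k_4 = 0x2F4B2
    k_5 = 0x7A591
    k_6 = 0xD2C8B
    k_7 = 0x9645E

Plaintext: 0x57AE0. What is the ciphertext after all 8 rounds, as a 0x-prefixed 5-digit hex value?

0x2173C

s_0 = plaintext = 0x57AE0
s_1 = Round(s_0, k_0) = 0x8445C
s_2 = Round(s_1, k_1) = 0xC5D4A
s_3 = Round(s_2, k_2) = 0xECF87
s_4 = Round(s_3, k_3) = 0x6B2D4
s_5 = Round(s_4, k_4) = 0x0C9D7
s_6 = Round(s_5, k_5) = 0xE6302
s_7 = Round(s_6, k_6) = 0x846CA
s_8 = Round(s_7, k_7) = 0x2173C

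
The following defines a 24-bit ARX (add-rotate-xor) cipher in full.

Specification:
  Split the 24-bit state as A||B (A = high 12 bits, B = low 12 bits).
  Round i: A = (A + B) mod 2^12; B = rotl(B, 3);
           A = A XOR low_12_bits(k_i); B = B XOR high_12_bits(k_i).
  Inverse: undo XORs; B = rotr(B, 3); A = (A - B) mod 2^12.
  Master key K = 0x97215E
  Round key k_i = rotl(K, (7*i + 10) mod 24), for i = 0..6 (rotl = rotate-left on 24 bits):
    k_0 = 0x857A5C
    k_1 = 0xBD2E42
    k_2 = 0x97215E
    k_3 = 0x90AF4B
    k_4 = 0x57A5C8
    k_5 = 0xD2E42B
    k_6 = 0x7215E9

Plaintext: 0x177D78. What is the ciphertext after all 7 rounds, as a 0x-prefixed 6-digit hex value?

s_0 = plaintext = 0x177D78
s_1 = Round(s_0, k_0) = 0x4B3391
s_2 = Round(s_1, k_1) = 0x60675B
s_3 = Round(s_2, k_2) = 0xC3F3A9
s_4 = Round(s_3, k_3) = 0x0A3443
s_5 = Round(s_4, k_4) = 0x12E760
s_6 = Round(s_5, k_5) = 0xCA562D
s_7 = Round(s_6, k_6) = 0x73B64A

0x73B64A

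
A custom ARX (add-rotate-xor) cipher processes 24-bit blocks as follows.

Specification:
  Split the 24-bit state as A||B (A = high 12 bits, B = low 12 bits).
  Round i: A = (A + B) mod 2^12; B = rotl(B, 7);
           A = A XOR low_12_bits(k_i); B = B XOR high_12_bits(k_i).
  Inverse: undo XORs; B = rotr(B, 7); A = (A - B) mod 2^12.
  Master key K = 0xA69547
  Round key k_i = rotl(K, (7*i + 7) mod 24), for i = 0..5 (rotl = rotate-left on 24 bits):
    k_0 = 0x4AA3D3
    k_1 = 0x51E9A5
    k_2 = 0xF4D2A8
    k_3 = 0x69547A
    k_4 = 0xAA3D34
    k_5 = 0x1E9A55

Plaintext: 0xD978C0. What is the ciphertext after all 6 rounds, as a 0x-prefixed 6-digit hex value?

0xE53213

s_0 = plaintext = 0xD978C0
s_1 = Round(s_0, k_0) = 0x5844EC
s_2 = Round(s_1, k_1) = 0x3D5339
s_3 = Round(s_2, k_2) = 0x5A63D4
s_4 = Round(s_3, k_3) = 0xD00C8B
s_5 = Round(s_4, k_4) = 0x4BFF47
s_6 = Round(s_5, k_5) = 0xE53213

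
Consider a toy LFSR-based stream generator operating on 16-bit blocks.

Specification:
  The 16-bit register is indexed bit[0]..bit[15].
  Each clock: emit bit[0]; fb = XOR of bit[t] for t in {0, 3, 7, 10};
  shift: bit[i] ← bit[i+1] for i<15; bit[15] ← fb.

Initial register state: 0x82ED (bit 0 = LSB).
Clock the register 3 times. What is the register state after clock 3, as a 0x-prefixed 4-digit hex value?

reg_0 = 0x82ED
clock 1: out=1, reg = 0xC176
clock 2: out=0, reg = 0x60BB
clock 3: out=1, reg = 0xB05D

0xB05D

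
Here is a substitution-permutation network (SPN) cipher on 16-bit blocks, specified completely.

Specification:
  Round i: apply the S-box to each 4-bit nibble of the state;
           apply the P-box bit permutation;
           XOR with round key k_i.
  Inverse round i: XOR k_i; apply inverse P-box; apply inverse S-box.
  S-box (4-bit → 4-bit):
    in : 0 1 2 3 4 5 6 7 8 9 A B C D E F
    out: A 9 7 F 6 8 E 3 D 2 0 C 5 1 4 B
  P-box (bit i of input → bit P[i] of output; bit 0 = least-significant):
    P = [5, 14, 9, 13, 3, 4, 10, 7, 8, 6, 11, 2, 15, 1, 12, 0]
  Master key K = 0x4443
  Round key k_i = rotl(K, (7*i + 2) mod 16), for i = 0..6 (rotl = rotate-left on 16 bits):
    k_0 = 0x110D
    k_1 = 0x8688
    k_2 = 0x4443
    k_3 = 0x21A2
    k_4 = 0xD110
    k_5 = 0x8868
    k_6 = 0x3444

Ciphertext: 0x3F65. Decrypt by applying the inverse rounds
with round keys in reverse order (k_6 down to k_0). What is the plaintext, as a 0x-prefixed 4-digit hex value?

0x7E80

s_0 = ciphertext = 0x3F65
s_1 = InvRound(s_0, k_6) = 0x5CAC
s_2 = InvRound(s_1, k_5) = 0xC0B9
s_3 = InvRound(s_2, k_4) = 0xBD1D
s_4 = InvRound(s_3, k_3) = 0x3B3D
s_5 = InvRound(s_4, k_2) = 0x4323
s_6 = InvRound(s_5, k_1) = 0xFD87
s_7 = InvRound(s_6, k_0) = 0x7E80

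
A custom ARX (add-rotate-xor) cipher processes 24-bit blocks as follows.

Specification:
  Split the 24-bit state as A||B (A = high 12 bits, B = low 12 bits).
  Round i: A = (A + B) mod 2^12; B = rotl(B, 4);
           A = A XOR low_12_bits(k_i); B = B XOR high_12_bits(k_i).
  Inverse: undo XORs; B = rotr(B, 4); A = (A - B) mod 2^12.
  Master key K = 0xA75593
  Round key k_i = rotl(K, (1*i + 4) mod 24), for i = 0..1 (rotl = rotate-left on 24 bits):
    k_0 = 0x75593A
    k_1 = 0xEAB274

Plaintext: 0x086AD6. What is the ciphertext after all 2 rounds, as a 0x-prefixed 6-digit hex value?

0xED1D51

s_0 = plaintext = 0x086AD6
s_1 = Round(s_0, k_0) = 0x266A3F
s_2 = Round(s_1, k_1) = 0xED1D51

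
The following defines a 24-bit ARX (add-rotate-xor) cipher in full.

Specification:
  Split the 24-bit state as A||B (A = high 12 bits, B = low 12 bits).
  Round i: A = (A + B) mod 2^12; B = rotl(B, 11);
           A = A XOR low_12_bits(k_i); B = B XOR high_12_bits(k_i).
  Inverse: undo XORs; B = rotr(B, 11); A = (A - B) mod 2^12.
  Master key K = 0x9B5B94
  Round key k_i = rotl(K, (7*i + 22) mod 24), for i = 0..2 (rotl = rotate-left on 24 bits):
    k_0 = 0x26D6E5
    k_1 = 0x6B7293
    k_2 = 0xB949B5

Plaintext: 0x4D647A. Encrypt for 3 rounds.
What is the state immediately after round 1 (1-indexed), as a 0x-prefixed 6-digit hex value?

0xFB5050

s_0 = plaintext = 0x4D647A
s_1 = Round(s_0, k_0) = 0xFB5050
s_2 = Round(s_1, k_1) = 0x29669F
s_3 = Round(s_2, k_2) = 0x0800DB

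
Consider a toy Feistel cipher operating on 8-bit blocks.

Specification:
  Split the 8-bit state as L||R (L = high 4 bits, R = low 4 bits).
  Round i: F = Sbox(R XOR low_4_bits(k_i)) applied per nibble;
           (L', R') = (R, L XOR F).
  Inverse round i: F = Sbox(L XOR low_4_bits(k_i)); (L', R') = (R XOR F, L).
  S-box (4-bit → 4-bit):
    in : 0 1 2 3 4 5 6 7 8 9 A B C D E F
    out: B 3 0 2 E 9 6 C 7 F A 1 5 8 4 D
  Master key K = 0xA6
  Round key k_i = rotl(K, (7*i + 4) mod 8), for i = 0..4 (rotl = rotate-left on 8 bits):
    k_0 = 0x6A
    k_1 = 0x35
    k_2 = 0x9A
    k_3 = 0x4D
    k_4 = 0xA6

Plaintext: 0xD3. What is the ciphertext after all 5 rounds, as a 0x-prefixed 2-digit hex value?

0x96

s_0 = plaintext = 0xD3
s_1 = Round(s_0, k_0) = 0x32
s_2 = Round(s_1, k_1) = 0x2F
s_3 = Round(s_2, k_2) = 0xFB
s_4 = Round(s_3, k_3) = 0xB9
s_5 = Round(s_4, k_4) = 0x96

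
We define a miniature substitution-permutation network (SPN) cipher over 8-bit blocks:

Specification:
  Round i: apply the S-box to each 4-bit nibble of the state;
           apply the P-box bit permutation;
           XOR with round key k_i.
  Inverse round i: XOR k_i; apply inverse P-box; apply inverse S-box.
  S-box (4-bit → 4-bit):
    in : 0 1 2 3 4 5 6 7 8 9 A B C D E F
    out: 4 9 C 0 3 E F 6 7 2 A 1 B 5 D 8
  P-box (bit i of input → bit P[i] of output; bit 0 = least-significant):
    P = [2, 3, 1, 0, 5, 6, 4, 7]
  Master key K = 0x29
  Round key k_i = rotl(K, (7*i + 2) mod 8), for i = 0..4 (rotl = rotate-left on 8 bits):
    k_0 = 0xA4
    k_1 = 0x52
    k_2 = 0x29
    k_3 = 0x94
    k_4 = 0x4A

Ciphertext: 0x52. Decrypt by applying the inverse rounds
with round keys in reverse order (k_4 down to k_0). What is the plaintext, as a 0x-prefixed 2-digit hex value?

0xCD

s_0 = ciphertext = 0x52
s_1 = InvRound(s_0, k_4) = 0x09
s_2 = InvRound(s_1, k_3) = 0x2C
s_3 = InvRound(s_2, k_2) = 0x31
s_4 = InvRound(s_3, k_1) = 0x42
s_5 = InvRound(s_4, k_0) = 0xCD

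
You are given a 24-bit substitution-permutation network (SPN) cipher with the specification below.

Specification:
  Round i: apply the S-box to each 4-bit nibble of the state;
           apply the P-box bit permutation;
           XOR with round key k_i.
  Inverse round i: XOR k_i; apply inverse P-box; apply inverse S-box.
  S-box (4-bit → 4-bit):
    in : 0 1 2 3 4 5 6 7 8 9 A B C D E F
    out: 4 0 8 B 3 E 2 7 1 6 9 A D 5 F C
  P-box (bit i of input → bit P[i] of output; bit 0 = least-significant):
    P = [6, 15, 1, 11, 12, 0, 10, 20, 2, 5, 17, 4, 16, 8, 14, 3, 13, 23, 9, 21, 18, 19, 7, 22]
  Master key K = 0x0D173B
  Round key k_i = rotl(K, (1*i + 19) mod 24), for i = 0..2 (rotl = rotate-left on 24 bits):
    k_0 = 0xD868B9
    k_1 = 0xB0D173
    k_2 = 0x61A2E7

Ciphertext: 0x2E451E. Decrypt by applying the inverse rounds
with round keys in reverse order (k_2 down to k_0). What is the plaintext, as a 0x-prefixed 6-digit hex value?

s_0 = ciphertext = 0x2E451E
s_1 = InvRound(s_0, k_2) = 0xEDE594
s_2 = InvRound(s_1, k_1) = 0xE884ED
s_3 = InvRound(s_2, k_0) = 0x1A0AF3

0x1A0AF3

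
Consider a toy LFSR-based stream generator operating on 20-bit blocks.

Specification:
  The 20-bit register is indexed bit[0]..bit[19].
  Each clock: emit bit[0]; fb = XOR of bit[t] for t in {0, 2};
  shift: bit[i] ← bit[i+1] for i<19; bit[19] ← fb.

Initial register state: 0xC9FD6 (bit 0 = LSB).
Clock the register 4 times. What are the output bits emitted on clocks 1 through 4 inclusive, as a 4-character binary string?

reg_0 = 0xC9FD6
clock 1: out=0, reg = 0xE4FEB
clock 2: out=1, reg = 0xF27F5
clock 3: out=1, reg = 0x793FA
clock 4: out=0, reg = 0x3C9FD

0110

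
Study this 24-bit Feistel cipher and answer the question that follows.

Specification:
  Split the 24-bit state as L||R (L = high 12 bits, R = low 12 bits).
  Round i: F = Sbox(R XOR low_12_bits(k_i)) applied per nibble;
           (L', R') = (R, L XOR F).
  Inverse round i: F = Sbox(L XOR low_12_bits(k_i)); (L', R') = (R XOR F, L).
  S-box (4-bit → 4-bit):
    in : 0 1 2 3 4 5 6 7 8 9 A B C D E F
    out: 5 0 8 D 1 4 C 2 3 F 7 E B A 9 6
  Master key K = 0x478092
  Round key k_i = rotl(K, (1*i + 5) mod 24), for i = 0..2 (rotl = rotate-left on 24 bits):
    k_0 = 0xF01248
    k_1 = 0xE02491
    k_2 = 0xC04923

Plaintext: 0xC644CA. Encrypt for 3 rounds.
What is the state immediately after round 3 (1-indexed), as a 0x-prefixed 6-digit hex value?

s_0 = plaintext = 0xC644CA
s_1 = Round(s_0, k_0) = 0x4CA05C
s_2 = Round(s_1, k_1) = 0x05C570
s_3 = Round(s_2, k_2) = 0x570B11

0x570B11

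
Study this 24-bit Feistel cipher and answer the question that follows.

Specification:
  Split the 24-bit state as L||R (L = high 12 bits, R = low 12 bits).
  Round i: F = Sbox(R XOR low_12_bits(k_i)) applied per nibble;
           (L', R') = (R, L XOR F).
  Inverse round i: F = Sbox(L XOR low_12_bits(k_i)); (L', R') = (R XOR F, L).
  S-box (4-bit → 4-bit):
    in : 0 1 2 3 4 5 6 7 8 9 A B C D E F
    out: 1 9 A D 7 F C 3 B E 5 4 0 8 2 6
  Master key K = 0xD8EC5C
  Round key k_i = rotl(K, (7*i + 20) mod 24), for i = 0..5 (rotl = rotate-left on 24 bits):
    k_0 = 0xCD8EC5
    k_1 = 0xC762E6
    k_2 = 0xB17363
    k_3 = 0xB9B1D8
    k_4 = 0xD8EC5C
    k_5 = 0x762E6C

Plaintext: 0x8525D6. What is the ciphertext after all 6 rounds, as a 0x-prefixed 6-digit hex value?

s_0 = plaintext = 0x8525D6
s_1 = Round(s_0, k_0) = 0x5D6CCF
s_2 = Round(s_1, k_1) = 0xCCF778
s_3 = Round(s_2, k_2) = 0x778B5B
s_4 = Round(s_3, k_3) = 0xB5B2C5
s_5 = Round(s_4, k_4) = 0x2C59B5
s_6 = Round(s_5, k_5) = 0x9B514B

0x9B514B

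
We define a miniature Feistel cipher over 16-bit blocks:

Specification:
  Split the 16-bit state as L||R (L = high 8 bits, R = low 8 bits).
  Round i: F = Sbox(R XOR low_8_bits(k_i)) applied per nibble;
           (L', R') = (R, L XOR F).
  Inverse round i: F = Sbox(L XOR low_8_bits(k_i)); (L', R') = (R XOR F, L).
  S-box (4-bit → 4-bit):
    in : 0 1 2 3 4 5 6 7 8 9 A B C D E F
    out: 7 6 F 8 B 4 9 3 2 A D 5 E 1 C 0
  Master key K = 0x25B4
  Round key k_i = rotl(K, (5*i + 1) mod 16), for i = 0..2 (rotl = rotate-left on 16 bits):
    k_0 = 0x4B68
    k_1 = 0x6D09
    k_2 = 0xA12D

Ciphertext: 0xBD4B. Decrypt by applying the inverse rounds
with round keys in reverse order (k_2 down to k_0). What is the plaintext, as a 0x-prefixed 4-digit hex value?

s_0 = ciphertext = 0xBD4B
s_1 = InvRound(s_0, k_2) = 0xECBD
s_2 = InvRound(s_1, k_1) = 0x79EC
s_3 = InvRound(s_2, k_0) = 0x8A79

0x8A79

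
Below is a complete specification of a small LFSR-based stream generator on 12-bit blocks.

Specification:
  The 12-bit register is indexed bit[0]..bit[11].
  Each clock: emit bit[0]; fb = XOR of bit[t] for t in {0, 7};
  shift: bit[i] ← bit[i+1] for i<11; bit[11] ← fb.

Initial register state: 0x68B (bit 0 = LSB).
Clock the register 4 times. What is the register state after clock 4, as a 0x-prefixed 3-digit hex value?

0x668

reg_0 = 0x68B
clock 1: out=1, reg = 0x345
clock 2: out=1, reg = 0x9A2
clock 3: out=0, reg = 0xCD1
clock 4: out=1, reg = 0x668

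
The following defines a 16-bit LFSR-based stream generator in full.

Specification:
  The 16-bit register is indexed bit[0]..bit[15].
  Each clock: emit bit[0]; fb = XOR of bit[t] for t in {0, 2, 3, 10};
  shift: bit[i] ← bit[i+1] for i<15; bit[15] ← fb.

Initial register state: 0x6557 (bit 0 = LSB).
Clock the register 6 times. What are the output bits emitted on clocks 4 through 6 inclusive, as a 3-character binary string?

010

reg_0 = 0x6557
clock 1: out=1, reg = 0xB2AB
clock 2: out=1, reg = 0x5955
clock 3: out=1, reg = 0x2CAA
clock 4: out=0, reg = 0x1655
clock 5: out=1, reg = 0x8B2A
clock 6: out=0, reg = 0xC595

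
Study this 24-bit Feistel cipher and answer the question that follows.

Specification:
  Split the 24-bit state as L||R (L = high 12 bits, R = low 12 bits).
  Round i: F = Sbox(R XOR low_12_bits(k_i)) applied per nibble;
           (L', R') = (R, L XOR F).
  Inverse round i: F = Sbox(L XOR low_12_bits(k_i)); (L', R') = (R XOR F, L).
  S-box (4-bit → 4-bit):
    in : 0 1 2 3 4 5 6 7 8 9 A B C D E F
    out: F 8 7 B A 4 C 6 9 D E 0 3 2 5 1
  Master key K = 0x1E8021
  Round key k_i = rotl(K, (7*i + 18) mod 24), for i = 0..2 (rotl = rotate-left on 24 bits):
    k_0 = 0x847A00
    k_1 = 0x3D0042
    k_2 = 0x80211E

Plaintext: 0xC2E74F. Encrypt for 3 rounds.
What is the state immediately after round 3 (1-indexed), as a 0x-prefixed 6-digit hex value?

0x27D544

s_0 = plaintext = 0xC2E74F
s_1 = Round(s_0, k_0) = 0x74FE8F
s_2 = Round(s_1, k_1) = 0xE8F27D
s_3 = Round(s_2, k_2) = 0x27D544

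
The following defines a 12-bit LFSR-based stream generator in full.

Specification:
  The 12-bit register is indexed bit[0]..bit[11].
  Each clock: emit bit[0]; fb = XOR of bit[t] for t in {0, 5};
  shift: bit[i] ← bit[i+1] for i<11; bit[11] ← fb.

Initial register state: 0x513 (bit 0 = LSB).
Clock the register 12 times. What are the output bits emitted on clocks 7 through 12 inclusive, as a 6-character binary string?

001010

reg_0 = 0x513
clock 1: out=1, reg = 0xA89
clock 2: out=1, reg = 0xD44
clock 3: out=0, reg = 0x6A2
clock 4: out=0, reg = 0xB51
clock 5: out=1, reg = 0xDA8
clock 6: out=0, reg = 0xED4
clock 7: out=0, reg = 0x76A
clock 8: out=0, reg = 0xBB5
clock 9: out=1, reg = 0x5DA
clock 10: out=0, reg = 0x2ED
clock 11: out=1, reg = 0x176
clock 12: out=0, reg = 0x8BB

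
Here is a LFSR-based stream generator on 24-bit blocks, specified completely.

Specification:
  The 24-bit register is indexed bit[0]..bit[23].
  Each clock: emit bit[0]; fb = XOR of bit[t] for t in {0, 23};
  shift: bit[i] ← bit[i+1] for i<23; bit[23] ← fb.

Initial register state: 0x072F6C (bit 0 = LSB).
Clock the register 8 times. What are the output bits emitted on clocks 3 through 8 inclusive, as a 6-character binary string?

110110

reg_0 = 0x072F6C
clock 1: out=0, reg = 0x0397B6
clock 2: out=0, reg = 0x01CBDB
clock 3: out=1, reg = 0x80E5ED
clock 4: out=1, reg = 0x4072F6
clock 5: out=0, reg = 0x20397B
clock 6: out=1, reg = 0x901CBD
clock 7: out=1, reg = 0x480E5E
clock 8: out=0, reg = 0x24072F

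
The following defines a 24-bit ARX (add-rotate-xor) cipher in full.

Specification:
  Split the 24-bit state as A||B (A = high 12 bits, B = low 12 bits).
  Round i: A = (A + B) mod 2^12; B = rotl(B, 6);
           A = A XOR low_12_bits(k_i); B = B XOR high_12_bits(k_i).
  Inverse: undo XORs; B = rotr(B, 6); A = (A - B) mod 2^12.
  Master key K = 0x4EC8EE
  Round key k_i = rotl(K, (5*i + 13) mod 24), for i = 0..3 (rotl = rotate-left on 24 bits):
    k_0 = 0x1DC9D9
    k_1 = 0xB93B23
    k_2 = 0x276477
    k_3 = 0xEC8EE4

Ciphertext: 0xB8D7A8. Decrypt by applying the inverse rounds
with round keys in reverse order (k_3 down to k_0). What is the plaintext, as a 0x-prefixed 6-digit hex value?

0x0F887D

s_0 = ciphertext = 0xB8D7A8
s_1 = InvRound(s_0, k_3) = 0xD44825
s_2 = InvRound(s_1, k_2) = 0x44A4E9
s_3 = InvRound(s_2, k_1) = 0x0ACEBD
s_4 = InvRound(s_3, k_0) = 0x0F887D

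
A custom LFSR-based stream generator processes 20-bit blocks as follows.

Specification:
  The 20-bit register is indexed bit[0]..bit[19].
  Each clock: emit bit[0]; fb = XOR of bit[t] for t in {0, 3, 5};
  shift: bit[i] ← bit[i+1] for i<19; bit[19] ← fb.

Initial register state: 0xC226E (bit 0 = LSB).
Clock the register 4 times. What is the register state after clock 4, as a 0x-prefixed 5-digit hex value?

reg_0 = 0xC226E
clock 1: out=0, reg = 0x61137
clock 2: out=1, reg = 0x3089B
clock 3: out=1, reg = 0x1844D
clock 4: out=1, reg = 0x0C226

0x0C226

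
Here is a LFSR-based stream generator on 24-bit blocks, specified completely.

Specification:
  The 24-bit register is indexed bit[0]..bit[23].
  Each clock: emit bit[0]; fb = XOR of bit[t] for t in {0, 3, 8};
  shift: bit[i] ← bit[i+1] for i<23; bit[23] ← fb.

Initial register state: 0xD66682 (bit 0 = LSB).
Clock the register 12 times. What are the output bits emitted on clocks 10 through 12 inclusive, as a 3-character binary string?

reg_0 = 0xD66682
clock 1: out=0, reg = 0x6B3341
clock 2: out=1, reg = 0x3599A0
clock 3: out=0, reg = 0x9ACCD0
clock 4: out=0, reg = 0x4D6668
clock 5: out=0, reg = 0xA6B334
clock 6: out=0, reg = 0xD3599A
clock 7: out=0, reg = 0x69ACCD
clock 8: out=1, reg = 0x34D666
clock 9: out=0, reg = 0x1A6B33
clock 10: out=1, reg = 0x0D3599
clock 11: out=1, reg = 0x869ACC
clock 12: out=0, reg = 0xC34D66

110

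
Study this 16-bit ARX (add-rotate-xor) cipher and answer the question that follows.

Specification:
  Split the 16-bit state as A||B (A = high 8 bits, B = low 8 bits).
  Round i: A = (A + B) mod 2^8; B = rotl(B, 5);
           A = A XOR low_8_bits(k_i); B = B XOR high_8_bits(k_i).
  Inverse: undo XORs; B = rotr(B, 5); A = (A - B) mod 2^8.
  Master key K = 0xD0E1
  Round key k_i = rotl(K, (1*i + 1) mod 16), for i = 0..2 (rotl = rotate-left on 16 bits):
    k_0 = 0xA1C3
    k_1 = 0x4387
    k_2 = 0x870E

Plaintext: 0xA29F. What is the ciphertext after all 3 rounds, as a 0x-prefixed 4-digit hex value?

0x52A6

s_0 = plaintext = 0xA29F
s_1 = Round(s_0, k_0) = 0x8252
s_2 = Round(s_1, k_1) = 0x5309
s_3 = Round(s_2, k_2) = 0x52A6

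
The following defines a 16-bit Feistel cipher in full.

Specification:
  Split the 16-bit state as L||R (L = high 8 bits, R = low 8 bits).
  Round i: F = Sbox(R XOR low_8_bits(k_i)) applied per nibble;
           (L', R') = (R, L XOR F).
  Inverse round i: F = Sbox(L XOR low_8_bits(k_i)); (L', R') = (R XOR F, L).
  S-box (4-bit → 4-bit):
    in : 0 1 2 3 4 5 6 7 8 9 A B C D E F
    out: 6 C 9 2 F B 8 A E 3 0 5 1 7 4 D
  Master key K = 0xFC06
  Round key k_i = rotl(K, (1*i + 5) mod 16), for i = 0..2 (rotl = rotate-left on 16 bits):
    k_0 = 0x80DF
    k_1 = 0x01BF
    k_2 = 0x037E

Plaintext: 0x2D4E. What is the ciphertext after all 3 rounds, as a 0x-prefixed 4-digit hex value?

s_0 = plaintext = 0x2D4E
s_1 = Round(s_0, k_0) = 0x4E11
s_2 = Round(s_1, k_1) = 0x114A
s_3 = Round(s_2, k_2) = 0x4A3E

0x4A3E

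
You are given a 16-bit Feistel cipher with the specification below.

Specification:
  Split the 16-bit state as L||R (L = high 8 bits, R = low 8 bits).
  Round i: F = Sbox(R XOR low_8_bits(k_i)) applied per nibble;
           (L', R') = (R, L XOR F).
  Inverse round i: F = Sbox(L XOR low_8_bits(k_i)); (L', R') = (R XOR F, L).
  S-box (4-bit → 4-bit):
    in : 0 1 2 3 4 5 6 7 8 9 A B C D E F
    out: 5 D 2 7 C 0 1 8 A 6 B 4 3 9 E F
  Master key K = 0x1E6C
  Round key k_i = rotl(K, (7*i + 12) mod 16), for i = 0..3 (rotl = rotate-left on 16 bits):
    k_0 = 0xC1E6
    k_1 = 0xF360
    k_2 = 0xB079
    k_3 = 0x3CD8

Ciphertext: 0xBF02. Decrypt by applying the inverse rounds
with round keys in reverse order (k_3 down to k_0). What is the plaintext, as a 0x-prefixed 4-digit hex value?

s_0 = ciphertext = 0xBF02
s_1 = InvRound(s_0, k_3) = 0x1ABF
s_2 = InvRound(s_1, k_2) = 0xA81A
s_3 = InvRound(s_2, k_1) = 0x20A8
s_4 = InvRound(s_3, k_0) = 0x9920

0x9920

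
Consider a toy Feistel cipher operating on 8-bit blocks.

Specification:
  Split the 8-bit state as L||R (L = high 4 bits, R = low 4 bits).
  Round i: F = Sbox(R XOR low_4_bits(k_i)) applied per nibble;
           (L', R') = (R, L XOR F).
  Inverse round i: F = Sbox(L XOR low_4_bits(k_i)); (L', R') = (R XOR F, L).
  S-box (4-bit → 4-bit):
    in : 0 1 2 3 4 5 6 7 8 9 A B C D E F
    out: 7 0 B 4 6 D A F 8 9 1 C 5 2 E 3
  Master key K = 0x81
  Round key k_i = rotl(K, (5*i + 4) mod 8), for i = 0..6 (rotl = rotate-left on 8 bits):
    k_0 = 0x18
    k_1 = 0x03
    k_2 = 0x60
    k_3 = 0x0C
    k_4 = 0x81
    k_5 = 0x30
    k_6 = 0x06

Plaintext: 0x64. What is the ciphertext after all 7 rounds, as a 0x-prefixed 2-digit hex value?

s_0 = plaintext = 0x64
s_1 = Round(s_0, k_0) = 0x43
s_2 = Round(s_1, k_1) = 0x33
s_3 = Round(s_2, k_2) = 0x37
s_4 = Round(s_3, k_3) = 0x7F
s_5 = Round(s_4, k_4) = 0xF9
s_6 = Round(s_5, k_5) = 0x96
s_7 = Round(s_6, k_6) = 0x6E

0x6E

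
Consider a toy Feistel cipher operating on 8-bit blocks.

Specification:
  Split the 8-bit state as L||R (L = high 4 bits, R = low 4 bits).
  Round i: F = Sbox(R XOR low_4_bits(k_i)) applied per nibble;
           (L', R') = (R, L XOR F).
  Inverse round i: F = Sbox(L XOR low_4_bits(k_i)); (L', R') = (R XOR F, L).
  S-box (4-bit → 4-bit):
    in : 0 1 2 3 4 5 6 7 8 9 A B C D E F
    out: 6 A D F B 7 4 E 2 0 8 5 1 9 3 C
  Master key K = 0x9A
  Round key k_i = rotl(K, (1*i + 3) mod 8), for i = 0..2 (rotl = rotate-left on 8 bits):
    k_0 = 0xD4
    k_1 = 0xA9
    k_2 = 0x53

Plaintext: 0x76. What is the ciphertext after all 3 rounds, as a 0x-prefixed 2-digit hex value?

s_0 = plaintext = 0x76
s_1 = Round(s_0, k_0) = 0x6A
s_2 = Round(s_1, k_1) = 0xA9
s_3 = Round(s_2, k_2) = 0x92

0x92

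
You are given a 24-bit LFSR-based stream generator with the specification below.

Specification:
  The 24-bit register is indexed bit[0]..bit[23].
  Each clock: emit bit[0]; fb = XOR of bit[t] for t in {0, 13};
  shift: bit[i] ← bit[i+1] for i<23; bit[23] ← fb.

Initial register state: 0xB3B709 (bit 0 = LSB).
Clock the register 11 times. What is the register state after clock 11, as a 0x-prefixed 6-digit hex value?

0x529676

reg_0 = 0xB3B709
clock 1: out=1, reg = 0x59DB84
clock 2: out=0, reg = 0x2CEDC2
clock 3: out=0, reg = 0x9676E1
clock 4: out=1, reg = 0x4B3B70
clock 5: out=0, reg = 0xA59DB8
clock 6: out=0, reg = 0x52CEDC
clock 7: out=0, reg = 0x29676E
clock 8: out=0, reg = 0x94B3B7
clock 9: out=1, reg = 0x4A59DB
clock 10: out=1, reg = 0xA52CED
clock 11: out=1, reg = 0x529676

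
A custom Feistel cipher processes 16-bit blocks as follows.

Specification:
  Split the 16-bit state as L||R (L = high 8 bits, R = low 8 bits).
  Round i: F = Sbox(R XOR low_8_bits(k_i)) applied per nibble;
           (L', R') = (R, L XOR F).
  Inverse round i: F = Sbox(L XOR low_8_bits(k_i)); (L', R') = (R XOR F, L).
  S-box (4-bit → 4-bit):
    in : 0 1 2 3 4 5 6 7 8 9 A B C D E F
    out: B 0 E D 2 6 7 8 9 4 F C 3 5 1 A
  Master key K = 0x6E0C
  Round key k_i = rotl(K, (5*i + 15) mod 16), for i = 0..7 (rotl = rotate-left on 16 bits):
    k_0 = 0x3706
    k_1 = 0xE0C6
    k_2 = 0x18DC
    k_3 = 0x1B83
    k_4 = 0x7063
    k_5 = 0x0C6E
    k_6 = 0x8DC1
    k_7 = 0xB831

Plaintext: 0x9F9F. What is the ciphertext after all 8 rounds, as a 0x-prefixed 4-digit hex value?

s_0 = plaintext = 0x9F9F
s_1 = Round(s_0, k_0) = 0x9FDB
s_2 = Round(s_1, k_1) = 0xDB9A
s_3 = Round(s_2, k_2) = 0x9AFC
s_4 = Round(s_3, k_3) = 0xFC10
s_5 = Round(s_4, k_4) = 0x1071
s_6 = Round(s_5, k_5) = 0x711A
s_7 = Round(s_6, k_6) = 0x1A2D
s_8 = Round(s_7, k_7) = 0x2D19

0x2D19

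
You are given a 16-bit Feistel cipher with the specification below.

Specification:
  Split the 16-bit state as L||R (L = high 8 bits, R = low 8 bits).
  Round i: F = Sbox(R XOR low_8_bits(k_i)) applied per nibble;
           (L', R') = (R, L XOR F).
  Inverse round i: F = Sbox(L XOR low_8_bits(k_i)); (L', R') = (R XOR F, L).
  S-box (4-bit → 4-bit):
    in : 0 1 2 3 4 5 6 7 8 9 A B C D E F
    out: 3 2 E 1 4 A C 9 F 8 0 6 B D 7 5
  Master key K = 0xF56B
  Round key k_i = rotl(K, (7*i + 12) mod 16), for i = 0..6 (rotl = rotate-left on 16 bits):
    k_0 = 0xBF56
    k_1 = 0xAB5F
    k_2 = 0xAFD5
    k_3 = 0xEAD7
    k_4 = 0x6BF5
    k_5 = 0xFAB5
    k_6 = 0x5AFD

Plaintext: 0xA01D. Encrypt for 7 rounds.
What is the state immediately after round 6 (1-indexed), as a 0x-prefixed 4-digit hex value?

s_0 = plaintext = 0xA01D
s_1 = Round(s_0, k_0) = 0x1DE6
s_2 = Round(s_1, k_1) = 0xE675
s_3 = Round(s_2, k_2) = 0x75E5
s_4 = Round(s_3, k_3) = 0xE56B
s_5 = Round(s_4, k_4) = 0x6B62
s_6 = Round(s_5, k_5) = 0x62B2
s_7 = Round(s_6, k_6) = 0xB227

0x62B2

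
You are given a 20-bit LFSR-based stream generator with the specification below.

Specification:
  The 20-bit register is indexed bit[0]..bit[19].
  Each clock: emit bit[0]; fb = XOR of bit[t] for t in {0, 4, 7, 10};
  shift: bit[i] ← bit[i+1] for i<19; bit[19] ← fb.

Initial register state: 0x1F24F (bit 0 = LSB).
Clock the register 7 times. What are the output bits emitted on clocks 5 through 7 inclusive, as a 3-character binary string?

reg_0 = 0x1F24F
clock 1: out=1, reg = 0x8F927
clock 2: out=1, reg = 0xC7C93
clock 3: out=1, reg = 0x63E49
clock 4: out=1, reg = 0x31F24
clock 5: out=0, reg = 0x98F92
clock 6: out=0, reg = 0xCC7C9
clock 7: out=1, reg = 0xE63E4

001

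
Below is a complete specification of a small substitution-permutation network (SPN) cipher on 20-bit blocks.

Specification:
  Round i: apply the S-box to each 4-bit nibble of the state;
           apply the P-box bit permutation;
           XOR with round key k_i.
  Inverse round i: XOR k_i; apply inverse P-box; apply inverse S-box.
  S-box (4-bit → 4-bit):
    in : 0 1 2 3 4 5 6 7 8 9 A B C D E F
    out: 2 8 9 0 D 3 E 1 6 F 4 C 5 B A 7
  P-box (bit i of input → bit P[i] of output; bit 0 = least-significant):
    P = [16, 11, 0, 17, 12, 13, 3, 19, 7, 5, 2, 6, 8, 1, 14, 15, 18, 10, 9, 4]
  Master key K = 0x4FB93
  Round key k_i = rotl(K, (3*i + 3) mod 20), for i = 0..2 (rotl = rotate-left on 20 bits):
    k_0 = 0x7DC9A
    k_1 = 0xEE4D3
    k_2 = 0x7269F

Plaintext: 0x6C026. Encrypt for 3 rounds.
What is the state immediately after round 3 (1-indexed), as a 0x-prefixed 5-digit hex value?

0x778B6

s_0 = plaintext = 0x6C026
s_1 = Round(s_0, k_0) = 0xD83AB
s_2 = Round(s_1, k_1) = 0x8A0C8
s_3 = Round(s_2, k_2) = 0x778B6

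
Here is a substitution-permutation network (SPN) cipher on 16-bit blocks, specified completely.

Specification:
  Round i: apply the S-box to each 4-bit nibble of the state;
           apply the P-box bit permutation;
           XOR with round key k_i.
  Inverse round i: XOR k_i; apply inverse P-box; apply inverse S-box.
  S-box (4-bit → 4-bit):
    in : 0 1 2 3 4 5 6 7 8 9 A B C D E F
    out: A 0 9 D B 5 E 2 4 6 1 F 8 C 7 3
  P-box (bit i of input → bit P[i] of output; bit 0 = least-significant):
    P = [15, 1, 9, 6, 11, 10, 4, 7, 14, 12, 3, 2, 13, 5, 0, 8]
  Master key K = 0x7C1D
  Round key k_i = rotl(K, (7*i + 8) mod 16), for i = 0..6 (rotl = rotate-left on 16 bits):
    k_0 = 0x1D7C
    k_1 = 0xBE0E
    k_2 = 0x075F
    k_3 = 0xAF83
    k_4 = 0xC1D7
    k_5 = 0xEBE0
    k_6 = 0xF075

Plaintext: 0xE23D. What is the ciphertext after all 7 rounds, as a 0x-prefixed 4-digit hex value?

s_0 = plaintext = 0xE23D
s_1 = Round(s_0, k_0) = 0x7789
s_2 = Round(s_1, k_1) = 0xAC3C
s_3 = Round(s_2, k_2) = 0x2F8B
s_4 = Round(s_3, k_3) = 0x5CD1
s_5 = Round(s_4, k_4) = 0xE142
s_6 = Round(s_5, k_5) = 0x4701
s_7 = Round(s_6, k_6) = 0xC5D5

0xC5D5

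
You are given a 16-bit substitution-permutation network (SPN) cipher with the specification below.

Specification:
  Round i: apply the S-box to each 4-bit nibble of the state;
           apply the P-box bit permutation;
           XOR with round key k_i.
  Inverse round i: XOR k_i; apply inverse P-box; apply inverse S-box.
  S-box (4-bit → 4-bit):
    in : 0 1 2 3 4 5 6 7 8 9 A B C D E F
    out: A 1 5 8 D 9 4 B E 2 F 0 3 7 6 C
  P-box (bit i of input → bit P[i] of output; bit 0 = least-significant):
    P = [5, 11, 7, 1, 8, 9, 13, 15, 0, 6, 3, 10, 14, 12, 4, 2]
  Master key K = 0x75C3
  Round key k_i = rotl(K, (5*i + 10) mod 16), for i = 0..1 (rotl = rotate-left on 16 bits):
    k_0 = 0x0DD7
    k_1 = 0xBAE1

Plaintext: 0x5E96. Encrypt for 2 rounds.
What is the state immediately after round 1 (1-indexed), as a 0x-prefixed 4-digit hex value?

0x4F1B

s_0 = plaintext = 0x5E96
s_1 = Round(s_0, k_0) = 0x4F1B
s_2 = Round(s_1, k_1) = 0xFFFD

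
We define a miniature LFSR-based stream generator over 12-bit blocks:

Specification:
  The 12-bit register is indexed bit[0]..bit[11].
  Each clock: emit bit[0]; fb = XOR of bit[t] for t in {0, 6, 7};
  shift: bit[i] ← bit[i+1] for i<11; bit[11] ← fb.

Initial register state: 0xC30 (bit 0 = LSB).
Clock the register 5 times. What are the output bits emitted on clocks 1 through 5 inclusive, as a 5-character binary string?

reg_0 = 0xC30
clock 1: out=0, reg = 0x618
clock 2: out=0, reg = 0x30C
clock 3: out=0, reg = 0x186
clock 4: out=0, reg = 0x8C3
clock 5: out=1, reg = 0xC61

00001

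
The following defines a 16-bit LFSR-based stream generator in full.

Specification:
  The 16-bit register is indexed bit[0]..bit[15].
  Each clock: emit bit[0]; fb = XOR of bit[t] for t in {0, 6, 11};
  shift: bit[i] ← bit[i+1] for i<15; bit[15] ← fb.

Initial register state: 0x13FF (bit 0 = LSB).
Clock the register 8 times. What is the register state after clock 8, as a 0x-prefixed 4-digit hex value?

reg_0 = 0x13FF
clock 1: out=1, reg = 0x09FF
clock 2: out=1, reg = 0x84FF
clock 3: out=1, reg = 0x427F
clock 4: out=1, reg = 0x213F
clock 5: out=1, reg = 0x909F
clock 6: out=1, reg = 0xC84F
clock 7: out=1, reg = 0xE427
clock 8: out=1, reg = 0xF213

0xF213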